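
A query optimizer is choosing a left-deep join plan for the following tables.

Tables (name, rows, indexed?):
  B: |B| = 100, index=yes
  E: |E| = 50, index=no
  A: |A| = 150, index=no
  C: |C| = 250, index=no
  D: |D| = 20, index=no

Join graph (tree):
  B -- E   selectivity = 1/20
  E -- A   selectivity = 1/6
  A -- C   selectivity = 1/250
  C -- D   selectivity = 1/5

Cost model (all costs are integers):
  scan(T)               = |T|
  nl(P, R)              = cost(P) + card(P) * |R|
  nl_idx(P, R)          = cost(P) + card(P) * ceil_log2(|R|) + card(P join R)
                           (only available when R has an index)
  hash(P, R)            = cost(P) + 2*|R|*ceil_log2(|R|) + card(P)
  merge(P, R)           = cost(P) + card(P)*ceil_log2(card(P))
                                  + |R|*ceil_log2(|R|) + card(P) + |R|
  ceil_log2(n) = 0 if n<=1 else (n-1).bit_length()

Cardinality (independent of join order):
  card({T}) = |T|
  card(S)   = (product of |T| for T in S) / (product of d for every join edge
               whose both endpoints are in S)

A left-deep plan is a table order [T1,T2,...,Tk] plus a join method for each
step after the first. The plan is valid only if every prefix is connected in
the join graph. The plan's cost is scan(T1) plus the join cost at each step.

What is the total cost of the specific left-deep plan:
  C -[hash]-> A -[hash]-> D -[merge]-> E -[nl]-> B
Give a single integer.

510200

step 1: scan C: cost=250, card=250
step 2: join A via hash
    card(P join A) = 250*150/(250) = 150
    cost = 250 + 2*150*8 + 250 = 2900
step 3: join D via hash
    card(P join D) = 150*20/(5) = 600
    cost = 2900 + 2*20*5 + 150 = 3250
step 4: join E via merge
    card(P join E) = 600*50/(6) = 5000
    cost = 3250 + 600*10 + 50*6 + 600 + 50 = 10200
step 5: join B via nl
    card(P join B) = 5000*100/(20) = 25000
    cost = 10200 + 5000*100 = 510200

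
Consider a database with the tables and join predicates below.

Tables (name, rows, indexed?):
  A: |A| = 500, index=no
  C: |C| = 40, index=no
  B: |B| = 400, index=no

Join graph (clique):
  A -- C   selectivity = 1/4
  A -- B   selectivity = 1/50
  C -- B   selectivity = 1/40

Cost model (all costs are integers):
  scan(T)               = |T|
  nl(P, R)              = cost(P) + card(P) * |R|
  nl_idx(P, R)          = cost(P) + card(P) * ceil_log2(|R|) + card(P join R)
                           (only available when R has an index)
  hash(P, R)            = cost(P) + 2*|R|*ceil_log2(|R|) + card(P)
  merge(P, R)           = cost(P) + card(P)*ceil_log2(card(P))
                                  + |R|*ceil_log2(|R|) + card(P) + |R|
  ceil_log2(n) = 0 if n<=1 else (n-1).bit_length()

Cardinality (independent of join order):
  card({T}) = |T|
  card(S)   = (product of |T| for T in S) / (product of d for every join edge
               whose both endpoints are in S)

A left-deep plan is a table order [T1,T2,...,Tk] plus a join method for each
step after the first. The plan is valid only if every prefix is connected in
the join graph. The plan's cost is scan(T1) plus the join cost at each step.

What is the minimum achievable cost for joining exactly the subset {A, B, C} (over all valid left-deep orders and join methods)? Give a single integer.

Selinger DP over subsets of {A,B,C}:
  {A}: scan cost=500, card=500
  {C}: scan cost=40, card=40
  {B}: scan cost=400, card=400
  {AC}: card=5000; try (C,hash)→1480, (A,merge)→5320, (C,merge)→5780, (A,hash)→9080, (A,nl)→20040, (C,nl)→20500; best=1480 via (C,hash)
  {AB}: card=4000; try (B,hash)→8200, (A,merge)→9400, (B,merge)→9500, (A,hash)→9800, (A,nl)→200400, (B,nl)→200500; best=8200 via (B,hash)
  {BC}: card=400; try (C,hash)→1280, (B,merge)→4320, (C,merge)→4680, (B,hash)→7280, (B,nl)→16040, (C,nl)→16400; best=1280 via (C,hash)
  {ABC}: card=1000; try (A,merge)→10280, (A,hash)→10680, (C,hash)→12680, (B,hash)→13680, (C,merge)→60480, (B,merge)→75480 …(+3); best=10280 via (A,merge)

10280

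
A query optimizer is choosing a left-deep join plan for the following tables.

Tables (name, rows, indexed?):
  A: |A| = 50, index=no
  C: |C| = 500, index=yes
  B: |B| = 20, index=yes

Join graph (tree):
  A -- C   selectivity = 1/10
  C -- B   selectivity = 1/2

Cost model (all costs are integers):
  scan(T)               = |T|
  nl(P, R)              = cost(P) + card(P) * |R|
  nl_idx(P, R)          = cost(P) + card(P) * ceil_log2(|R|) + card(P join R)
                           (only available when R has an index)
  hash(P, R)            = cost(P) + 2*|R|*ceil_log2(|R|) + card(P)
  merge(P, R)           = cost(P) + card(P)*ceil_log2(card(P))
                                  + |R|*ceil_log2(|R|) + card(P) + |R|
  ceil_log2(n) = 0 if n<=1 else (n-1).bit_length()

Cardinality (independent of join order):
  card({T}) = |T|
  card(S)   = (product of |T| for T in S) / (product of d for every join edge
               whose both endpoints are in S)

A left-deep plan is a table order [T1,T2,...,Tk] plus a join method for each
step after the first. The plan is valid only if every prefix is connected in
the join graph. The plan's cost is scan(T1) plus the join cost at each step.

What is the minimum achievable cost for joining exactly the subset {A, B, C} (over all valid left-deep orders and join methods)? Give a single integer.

Selinger DP over subsets of {A,B,C}:
  {A}: scan cost=50, card=50
  {C}: scan cost=500, card=500
  {B}: scan cost=20, card=20
  {AC}: card=2500; try (A,hash)→1600, (C,nl_idx)→3000, (C,merge)→5400, (A,merge)→5850, (C,hash)→9100, (C,nl)→25050 …(+1); best=1600 via (A,hash)
  {BC}: card=5000; try (B,hash)→1200, (C,merge)→5140, (C,nl_idx)→5200, (B,merge)→5620, (B,nl_idx)→8000, (C,hash)→9040 …(+2); best=1200 via (B,hash)
  {ABC}: card=25000; try (B,hash)→4300, (A,hash)→6800, (B,merge)→34220, (B,nl_idx)→39100, (B,nl)→51600, (A,merge)→71550 …(+1); best=4300 via (B,hash)

4300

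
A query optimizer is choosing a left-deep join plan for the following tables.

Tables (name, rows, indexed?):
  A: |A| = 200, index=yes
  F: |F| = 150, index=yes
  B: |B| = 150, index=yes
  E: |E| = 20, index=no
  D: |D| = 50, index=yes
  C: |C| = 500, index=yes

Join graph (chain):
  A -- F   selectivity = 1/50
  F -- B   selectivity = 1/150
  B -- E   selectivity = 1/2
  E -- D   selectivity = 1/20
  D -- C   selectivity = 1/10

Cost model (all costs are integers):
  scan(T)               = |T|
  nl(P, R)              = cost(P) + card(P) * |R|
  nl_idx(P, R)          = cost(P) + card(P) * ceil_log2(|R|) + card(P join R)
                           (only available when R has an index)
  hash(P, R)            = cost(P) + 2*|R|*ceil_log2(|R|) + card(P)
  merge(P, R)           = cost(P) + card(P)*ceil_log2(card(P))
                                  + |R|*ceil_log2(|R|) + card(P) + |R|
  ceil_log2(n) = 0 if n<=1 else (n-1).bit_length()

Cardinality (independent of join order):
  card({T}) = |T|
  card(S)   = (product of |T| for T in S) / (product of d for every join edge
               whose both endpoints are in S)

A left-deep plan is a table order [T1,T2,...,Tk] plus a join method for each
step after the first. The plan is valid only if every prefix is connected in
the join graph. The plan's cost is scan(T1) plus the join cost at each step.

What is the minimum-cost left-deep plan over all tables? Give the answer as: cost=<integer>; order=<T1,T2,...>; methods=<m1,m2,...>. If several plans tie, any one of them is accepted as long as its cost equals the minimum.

cost=34700; order=B,F,A,E,D,C; methods=nl_idx,nl_idx,hash,hash,hash

Selinger DP (subsets sized 1..n):
  {A}: scan cost=200, card=200
  {F}: scan cost=150, card=150
  {B}: scan cost=150, card=150
  {E}: scan cost=20, card=20
  {D}: scan cost=50, card=50
  {C}: scan cost=500, card=500
  {AF}: card=600; try (A,nl_idx)→1950, (F,nl_idx)→2400, (F,hash)→2800, (A,merge)→3300, (F,merge)→3350, (A,hash)→3500 …(+2); best=1950 via (A,nl_idx)
  {BF}: card=150; try (F,nl_idx)→1500, (B,nl_idx)→1500, (F,hash)→2700, (B,hash)→2700, (F,merge)→2850, (B,merge)→2850 …(+2); best=1500 via (F,nl_idx)
  {BE}: card=1500; try (E,hash)→500, (B,merge)→1490, (E,merge)→1620, (B,nl_idx)→1680, (B,hash)→2440, (B,nl)→3020 …(+1); best=500 via (E,hash)
  {DE}: card=50; try (D,nl_idx)→190, (E,hash)→300, (D,merge)→490, (E,merge)→520, (D,hash)→640, (D,nl)→1020 …(+1); best=190 via (D,nl_idx)
  {CD}: card=2500; try (D,hash)→1600, (C,nl_idx)→3000, (C,merge)→5400, (D,merge)→5850, (D,nl_idx)→6000, (C,hash)→9100 …(+2); best=1600 via (D,hash)
  {ABF}: card=600; try (A,nl_idx)→3300, (A,merge)→4650, (A,hash)→4850, (B,hash)→4950, (B,nl_idx)→7350, (B,merge)→9900 …(+2); best=3300 via (A,nl_idx)
  {BEF}: card=1500; try (E,hash)→1850, (E,merge)→2970, (F,hash)→4400, (E,nl)→4500, (F,nl_idx)→14000, (F,merge)→19850 …(+1); best=1850 via (E,hash)
  {BDE}: card=3750; try (B,merge)→1890, (D,hash)→2600, (B,hash)→2640, (B,nl_idx)→4340, (B,nl)→7690, (D,nl_idx)→13250 …(+2); best=1890 via (B,merge)
  {CDE}: card=2500; try (C,nl_idx)→3140, (E,hash)→4300, (C,merge)→5540, (C,hash)→9240, (C,nl)→25190, (E,merge)→34220 …(+1); best=3140 via (C,nl_idx)
  {ABEF}: card=6000; try (E,hash)→4100, (A,hash)→6550, (E,merge)→10020, (E,nl)→15300, (A,nl_idx)→19850, (A,merge)→21650 …(+1); best=4100 via (E,hash)
  {BDEF}: card=3750; try (D,hash)→3950, (F,hash)→8040, (D,nl_idx)→14600, (D,merge)→20200, (F,nl_idx)→35640, (F,merge)→51990 …(+2); best=3950 via (D,hash)
  {BCDE}: card=187500; try (B,hash)→8040, (C,hash)→14640, (B,merge)→36990, (C,merge)→55640, (B,nl_idx)→210640, (C,nl_idx)→223140 …(+2); best=8040 via (B,hash)
  {ABDEF}: card=15000; try (D,hash)→10700, (A,hash)→10900, (A,nl_idx)→48950, (A,merge)→54500, (D,nl_idx)→55100, (D,merge)→88450 …(+2); best=10700 via (D,hash)
  {BCDEF}: card=187500; try (C,hash)→16700, (C,merge)→57700, (F,hash)→197940, (C,nl_idx)→225200, (F,nl_idx)→1695540, (C,nl)→1878950 …(+2); best=16700 via (C,hash)
  {ABCDEF}: card=750000; try (C,hash)→34700, (A,hash)→207400, (C,merge)→240700, (C,nl_idx)→895700, (A,nl_idx)→2266700, (A,merge)→3581000 …(+2); best=34700 via (C,hash)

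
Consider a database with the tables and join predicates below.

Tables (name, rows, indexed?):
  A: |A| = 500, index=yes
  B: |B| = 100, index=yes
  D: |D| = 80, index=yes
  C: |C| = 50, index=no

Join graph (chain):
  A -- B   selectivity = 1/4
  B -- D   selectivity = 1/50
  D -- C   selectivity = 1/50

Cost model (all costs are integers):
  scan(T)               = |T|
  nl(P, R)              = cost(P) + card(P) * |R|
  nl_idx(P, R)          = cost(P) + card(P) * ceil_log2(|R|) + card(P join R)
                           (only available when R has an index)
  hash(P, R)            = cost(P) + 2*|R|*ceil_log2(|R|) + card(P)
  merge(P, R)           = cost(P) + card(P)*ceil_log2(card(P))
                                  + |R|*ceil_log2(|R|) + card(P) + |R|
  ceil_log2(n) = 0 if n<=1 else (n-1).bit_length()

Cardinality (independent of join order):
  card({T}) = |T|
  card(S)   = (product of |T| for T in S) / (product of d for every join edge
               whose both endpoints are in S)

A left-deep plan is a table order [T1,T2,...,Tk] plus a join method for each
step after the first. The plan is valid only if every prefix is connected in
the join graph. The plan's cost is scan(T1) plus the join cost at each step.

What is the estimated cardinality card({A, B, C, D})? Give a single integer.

Tables in S: A(500), B(100), C(50), D(80)
Edges inside S: A-B(d=4), B-D(d=50), D-C(d=50)
numerator = 500 * 100 * 50 * 80 = 200000000
denominator = 4 * 50 * 50 = 10000
card(S) = 200000000 / 10000 = 20000

20000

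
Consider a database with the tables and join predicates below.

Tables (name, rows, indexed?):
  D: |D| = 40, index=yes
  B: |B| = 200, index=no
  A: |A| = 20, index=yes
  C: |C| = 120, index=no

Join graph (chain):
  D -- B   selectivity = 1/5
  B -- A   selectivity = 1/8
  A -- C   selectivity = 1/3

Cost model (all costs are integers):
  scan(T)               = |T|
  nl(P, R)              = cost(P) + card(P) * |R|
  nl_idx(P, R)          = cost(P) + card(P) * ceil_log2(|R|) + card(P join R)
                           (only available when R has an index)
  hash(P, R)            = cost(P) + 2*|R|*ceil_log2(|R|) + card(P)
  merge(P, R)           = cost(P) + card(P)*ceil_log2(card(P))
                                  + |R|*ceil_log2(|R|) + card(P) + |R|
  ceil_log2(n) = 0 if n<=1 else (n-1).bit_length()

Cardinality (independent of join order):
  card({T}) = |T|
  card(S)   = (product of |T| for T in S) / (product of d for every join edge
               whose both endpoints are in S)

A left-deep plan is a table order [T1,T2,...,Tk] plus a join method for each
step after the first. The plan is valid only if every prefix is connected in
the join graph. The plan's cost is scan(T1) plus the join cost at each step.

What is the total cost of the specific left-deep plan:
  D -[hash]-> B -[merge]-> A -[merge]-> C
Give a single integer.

75560

step 1: scan D: cost=40, card=40
step 2: join B via hash
    card(P join B) = 40*200/(5) = 1600
    cost = 40 + 2*200*8 + 40 = 3280
step 3: join A via merge
    card(P join A) = 1600*20/(8) = 4000
    cost = 3280 + 1600*11 + 20*5 + 1600 + 20 = 22600
step 4: join C via merge
    card(P join C) = 4000*120/(3) = 160000
    cost = 22600 + 4000*12 + 120*7 + 4000 + 120 = 75560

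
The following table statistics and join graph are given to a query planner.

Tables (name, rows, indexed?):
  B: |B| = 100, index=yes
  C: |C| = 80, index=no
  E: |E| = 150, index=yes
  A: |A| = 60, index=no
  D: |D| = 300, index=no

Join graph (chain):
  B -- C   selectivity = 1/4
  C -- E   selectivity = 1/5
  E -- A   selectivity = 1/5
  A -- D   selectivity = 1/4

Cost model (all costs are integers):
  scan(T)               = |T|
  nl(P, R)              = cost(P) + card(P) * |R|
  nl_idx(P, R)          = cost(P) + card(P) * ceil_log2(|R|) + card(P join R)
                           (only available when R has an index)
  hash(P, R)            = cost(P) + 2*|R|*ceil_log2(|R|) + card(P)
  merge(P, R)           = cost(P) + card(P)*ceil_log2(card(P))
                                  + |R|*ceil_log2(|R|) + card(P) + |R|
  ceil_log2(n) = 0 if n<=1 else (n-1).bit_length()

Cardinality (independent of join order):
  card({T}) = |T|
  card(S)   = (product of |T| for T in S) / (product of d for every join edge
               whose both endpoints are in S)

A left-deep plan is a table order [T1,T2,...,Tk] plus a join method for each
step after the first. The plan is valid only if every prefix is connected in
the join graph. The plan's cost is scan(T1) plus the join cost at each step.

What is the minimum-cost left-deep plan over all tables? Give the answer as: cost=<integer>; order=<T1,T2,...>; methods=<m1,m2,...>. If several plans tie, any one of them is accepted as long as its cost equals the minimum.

cost=759540; order=E,A,C,B,D; methods=hash,hash,hash,hash

Selinger DP (subsets sized 1..n):
  {B}: scan cost=100, card=100
  {C}: scan cost=80, card=80
  {E}: scan cost=150, card=150
  {A}: scan cost=60, card=60
  {D}: scan cost=300, card=300
  {BC}: card=2000; try (C,hash)→1320, (B,merge)→1520, (C,merge)→1540, (B,hash)→1560, (B,nl_idx)→2640, (B,nl)→8080 …(+1); best=1320 via (C,hash)
  {CE}: card=2400; try (C,hash)→1420, (E,merge)→2070, (C,merge)→2140, (E,hash)→2560, (E,nl_idx)→3120, (E,nl)→12080 …(+1); best=1420 via (C,hash)
  {AE}: card=1800; try (A,hash)→1020, (E,merge)→1830, (A,merge)→1920, (E,nl_idx)→2340, (E,hash)→2520, (E,nl)→9060 …(+1); best=1020 via (A,hash)
  {AD}: card=4500; try (A,hash)→1320, (D,merge)→3480, (A,merge)→3720, (D,hash)→5520, (D,nl)→18060, (A,nl)→18300; best=1320 via (A,hash)
  {BCE}: card=60000; try (B,hash)→5220, (E,hash)→5720, (E,merge)→26670, (B,merge)→33420, (E,nl_idx)→77320, (B,nl_idx)→78220 …(+2); best=5220 via (B,hash)
  {ACE}: card=28800; try (C,hash)→3940, (A,hash)→4540, (C,merge)→23260, (A,merge)→33040, (C,nl)→145020, (A,nl)→145420; best=3940 via (C,hash)
  {ADE}: card=135000; try (E,hash)→8220, (D,hash)→8220, (D,merge)→25620, (E,merge)→65670, (E,nl_idx)→172320, (D,nl)→541020 …(+1); best=8220 via (E,hash)
  {ABCE}: card=720000; try (B,hash)→34140, (A,hash)→65940, (B,merge)→465540, (B,nl_idx)→925540, (A,merge)→1025640, (B,nl)→2883940 …(+1); best=34140 via (B,hash)
  {ACDE}: card=2160000; try (D,hash)→38140, (C,hash)→144340, (D,merge)→467740, (C,merge)→2573860, (D,nl)→8643940, (C,nl)→10808220; best=38140 via (D,hash)
  {ABCDE}: card=54000000; try (D,hash)→759540, (B,hash)→2199540, (D,merge)→15157140, (B,merge)→49718940, (B,nl_idx)→69158140, (D,nl)→216034140 …(+1); best=759540 via (D,hash)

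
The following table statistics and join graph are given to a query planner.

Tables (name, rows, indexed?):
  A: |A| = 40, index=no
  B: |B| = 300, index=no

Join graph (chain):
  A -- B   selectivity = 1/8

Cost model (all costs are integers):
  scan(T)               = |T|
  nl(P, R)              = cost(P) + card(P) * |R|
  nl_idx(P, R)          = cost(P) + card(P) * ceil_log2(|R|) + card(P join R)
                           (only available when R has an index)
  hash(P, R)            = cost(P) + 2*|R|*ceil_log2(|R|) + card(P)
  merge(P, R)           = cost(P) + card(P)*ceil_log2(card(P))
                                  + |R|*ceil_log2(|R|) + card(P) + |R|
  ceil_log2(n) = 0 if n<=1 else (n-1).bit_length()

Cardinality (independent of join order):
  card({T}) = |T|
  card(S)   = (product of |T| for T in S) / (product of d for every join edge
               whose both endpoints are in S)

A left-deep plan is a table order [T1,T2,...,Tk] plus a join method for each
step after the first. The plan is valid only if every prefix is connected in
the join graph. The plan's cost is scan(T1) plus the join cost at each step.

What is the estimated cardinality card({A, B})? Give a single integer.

Tables in S: A(40), B(300)
Edges inside S: A-B(d=8)
numerator = 40 * 300 = 12000
denominator = 8 = 8
card(S) = 12000 / 8 = 1500

1500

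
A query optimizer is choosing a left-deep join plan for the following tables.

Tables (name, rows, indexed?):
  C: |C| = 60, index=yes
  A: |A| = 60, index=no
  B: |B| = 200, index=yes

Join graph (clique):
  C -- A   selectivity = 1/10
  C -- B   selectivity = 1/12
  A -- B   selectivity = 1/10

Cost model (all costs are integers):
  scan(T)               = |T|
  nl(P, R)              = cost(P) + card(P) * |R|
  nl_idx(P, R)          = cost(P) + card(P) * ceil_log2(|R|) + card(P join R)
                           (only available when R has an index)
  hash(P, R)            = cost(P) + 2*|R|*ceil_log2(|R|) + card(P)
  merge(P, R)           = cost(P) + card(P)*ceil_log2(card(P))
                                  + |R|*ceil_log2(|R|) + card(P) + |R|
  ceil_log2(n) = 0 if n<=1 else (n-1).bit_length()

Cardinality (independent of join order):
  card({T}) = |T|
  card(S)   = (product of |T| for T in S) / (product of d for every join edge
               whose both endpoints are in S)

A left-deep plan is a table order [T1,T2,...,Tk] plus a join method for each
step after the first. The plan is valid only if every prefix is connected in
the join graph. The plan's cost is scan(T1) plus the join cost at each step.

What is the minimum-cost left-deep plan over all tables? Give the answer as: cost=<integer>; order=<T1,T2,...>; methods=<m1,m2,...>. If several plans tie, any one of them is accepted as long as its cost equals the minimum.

cost=2840; order=B,C,A; methods=hash,hash

Selinger DP (subsets sized 1..n):
  {C}: scan cost=60, card=60
  {A}: scan cost=60, card=60
  {B}: scan cost=200, card=200
  {AC}: card=360; try (C,nl_idx)→780, (C,hash)→840, (A,hash)→840, (C,merge)→900, (A,merge)→900, (C,nl)→3660 …(+1); best=780 via (C,nl_idx)
  {BC}: card=1000; try (C,hash)→1120, (B,nl_idx)→1540, (B,merge)→2280, (C,nl_idx)→2400, (C,merge)→2420, (B,hash)→3320 …(+2); best=1120 via (C,hash)
  {AB}: card=1200; try (A,hash)→1120, (B,nl_idx)→1740, (B,merge)→2280, (A,merge)→2420, (B,hash)→3320, (B,nl)→12060 …(+1); best=1120 via (A,hash)
  {ABC}: card=600; try (A,hash)→2840, (C,hash)→3040, (B,nl_idx)→4260, (B,hash)→4340, (B,merge)→6180, (C,nl_idx)→8920 …(+5); best=2840 via (A,hash)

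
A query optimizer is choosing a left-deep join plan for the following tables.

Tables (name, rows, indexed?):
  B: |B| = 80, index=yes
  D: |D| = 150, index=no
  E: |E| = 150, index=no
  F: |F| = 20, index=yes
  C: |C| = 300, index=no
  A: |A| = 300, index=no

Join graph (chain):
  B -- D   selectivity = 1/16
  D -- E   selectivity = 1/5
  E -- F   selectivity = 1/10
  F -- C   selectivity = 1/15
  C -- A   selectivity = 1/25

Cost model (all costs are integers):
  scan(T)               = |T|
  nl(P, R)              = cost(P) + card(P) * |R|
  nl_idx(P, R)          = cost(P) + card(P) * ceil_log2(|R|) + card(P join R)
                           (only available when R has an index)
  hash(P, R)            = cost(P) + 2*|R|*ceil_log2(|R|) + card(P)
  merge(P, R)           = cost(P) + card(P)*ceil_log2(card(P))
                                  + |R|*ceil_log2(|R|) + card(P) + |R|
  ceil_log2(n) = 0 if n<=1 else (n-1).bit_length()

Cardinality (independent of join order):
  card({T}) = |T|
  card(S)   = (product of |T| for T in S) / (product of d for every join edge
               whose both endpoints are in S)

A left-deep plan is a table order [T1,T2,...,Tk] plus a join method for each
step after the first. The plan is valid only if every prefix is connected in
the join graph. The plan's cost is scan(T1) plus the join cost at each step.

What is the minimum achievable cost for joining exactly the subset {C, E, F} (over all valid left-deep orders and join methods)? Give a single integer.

3600

Selinger DP over subsets of {C,E,F}:
  {E}: scan cost=150, card=150
  {F}: scan cost=20, card=20
  {C}: scan cost=300, card=300
  {EF}: card=300; try (F,hash)→500, (F,nl_idx)→1200, (E,merge)→1490, (F,merge)→1620, (E,hash)→2440, (E,nl)→3020 …(+1); best=500 via (F,hash)
  {CF}: card=400; try (F,hash)→800, (F,nl_idx)→2200, (C,merge)→3140, (F,merge)→3420, (C,hash)→5440, (C,nl)→6020 …(+1); best=800 via (F,hash)
  {CEF}: card=6000; try (E,hash)→3600, (E,merge)→6150, (C,hash)→6200, (C,merge)→6500, (E,nl)→60800, (C,nl)→90500; best=3600 via (E,hash)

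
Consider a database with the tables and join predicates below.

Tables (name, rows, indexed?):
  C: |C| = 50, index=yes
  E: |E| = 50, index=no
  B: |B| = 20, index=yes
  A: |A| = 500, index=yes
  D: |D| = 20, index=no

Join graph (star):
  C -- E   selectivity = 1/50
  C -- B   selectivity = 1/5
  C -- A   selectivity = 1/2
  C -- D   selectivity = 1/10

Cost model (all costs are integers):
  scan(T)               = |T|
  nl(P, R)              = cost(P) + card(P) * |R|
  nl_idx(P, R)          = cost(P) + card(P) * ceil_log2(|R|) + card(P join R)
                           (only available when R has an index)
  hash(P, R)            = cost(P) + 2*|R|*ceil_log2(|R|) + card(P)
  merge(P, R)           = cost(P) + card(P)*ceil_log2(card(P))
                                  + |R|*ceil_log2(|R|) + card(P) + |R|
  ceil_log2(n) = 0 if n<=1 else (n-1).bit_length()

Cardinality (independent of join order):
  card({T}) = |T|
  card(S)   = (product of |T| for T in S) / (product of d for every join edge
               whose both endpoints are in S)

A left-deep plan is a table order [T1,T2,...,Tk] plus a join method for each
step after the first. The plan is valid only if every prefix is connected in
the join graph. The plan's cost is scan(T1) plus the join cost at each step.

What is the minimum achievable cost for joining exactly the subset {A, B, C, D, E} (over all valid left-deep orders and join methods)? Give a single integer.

9950

Selinger DP over subsets of {A,B,C,D,E}:
  {C}: scan cost=50, card=50
  {E}: scan cost=50, card=50
  {B}: scan cost=20, card=20
  {A}: scan cost=500, card=500
  {D}: scan cost=20, card=20
  {CE}: card=50; try (C,nl_idx)→400, (E,hash)→700, (C,hash)→700, (E,merge)→750, (C,merge)→750, (E,nl)→2550 …(+1); best=400 via (C,nl_idx)
  {BC}: card=200; try (B,hash)→300, (C,nl_idx)→340, (C,merge)→490, (B,nl_idx)→500, (B,merge)→520, (C,hash)→640 …(+2); best=300 via (B,hash)
  {AC}: card=12500; try (C,hash)→1600, (A,merge)→5400, (C,merge)→5850, (A,hash)→9100, (A,nl_idx)→13000, (C,nl_idx)→16000 …(+2); best=1600 via (C,hash)
  {CD}: card=100; try (C,nl_idx)→240, (D,hash)→300, (C,merge)→490, (D,merge)→520, (C,hash)→640, (C,nl)→1020 …(+1); best=240 via (C,nl_idx)
  {BCE}: card=200; try (B,hash)→650, (B,nl_idx)→850, (B,merge)→870, (E,hash)→1100, (B,nl)→1400, (E,merge)→2450 …(+1); best=650 via (B,hash)
  {ACE}: card=12500; try (A,merge)→5750, (A,hash)→9450, (A,nl_idx)→13350, (E,hash)→14700, (A,nl)→25400, (E,merge)→189450 …(+1); best=5750 via (A,merge)
  {CDE}: card=100; try (D,hash)→650, (D,merge)→870, (E,hash)→940, (E,merge)→1390, (D,nl)→1400, (E,nl)→5240; best=650 via (D,hash)
  {ABC}: card=50000; try (A,merge)→7100, (A,hash)→9500, (B,hash)→14300, (A,nl_idx)→52100, (A,nl)→100300, (B,nl_idx)→114100 …(+2); best=7100 via (A,merge)
  {BCD}: card=400; try (B,hash)→540, (D,hash)→700, (B,nl_idx)→1140, (B,merge)→1160, (D,merge)→2220, (B,nl)→2240 …(+1); best=540 via (B,hash)
  {ACD}: card=25000; try (A,merge)→6040, (A,hash)→9340, (D,hash)→14300, (A,nl_idx)→26140, (A,nl)→50240, (D,merge)→189220 …(+1); best=6040 via (A,merge)
  {ABCE}: card=50000; try (A,merge)→7450, (A,hash)→9850, (B,hash)→18450, (A,nl_idx)→52450, (E,hash)→57700, (A,nl)→100650 …(+5); best=7450 via (A,merge)
  {BCDE}: card=400; try (B,hash)→950, (D,hash)→1050, (E,hash)→1540, (B,nl_idx)→1550, (B,merge)→1570, (D,merge)→2570 …(+4); best=950 via (B,hash)
  {ACDE}: card=25000; try (A,merge)→6450, (A,hash)→9750, (D,hash)→18450, (A,nl_idx)→26550, (E,hash)→31640, (A,nl)→50650 …(+4); best=6450 via (A,merge)
  {ABCD}: card=100000; try (A,merge)→9540, (A,hash)→9940, (B,hash)→31240, (D,hash)→57300, (A,nl_idx)→104140, (A,nl)→200540 …(+5); best=9540 via (A,merge)
  {ABCDE}: card=100000; try (A,merge)→9950, (A,hash)→10350, (B,hash)→31650, (D,hash)→57650, (A,nl_idx)→104550, (E,hash)→110140 …(+8); best=9950 via (A,merge)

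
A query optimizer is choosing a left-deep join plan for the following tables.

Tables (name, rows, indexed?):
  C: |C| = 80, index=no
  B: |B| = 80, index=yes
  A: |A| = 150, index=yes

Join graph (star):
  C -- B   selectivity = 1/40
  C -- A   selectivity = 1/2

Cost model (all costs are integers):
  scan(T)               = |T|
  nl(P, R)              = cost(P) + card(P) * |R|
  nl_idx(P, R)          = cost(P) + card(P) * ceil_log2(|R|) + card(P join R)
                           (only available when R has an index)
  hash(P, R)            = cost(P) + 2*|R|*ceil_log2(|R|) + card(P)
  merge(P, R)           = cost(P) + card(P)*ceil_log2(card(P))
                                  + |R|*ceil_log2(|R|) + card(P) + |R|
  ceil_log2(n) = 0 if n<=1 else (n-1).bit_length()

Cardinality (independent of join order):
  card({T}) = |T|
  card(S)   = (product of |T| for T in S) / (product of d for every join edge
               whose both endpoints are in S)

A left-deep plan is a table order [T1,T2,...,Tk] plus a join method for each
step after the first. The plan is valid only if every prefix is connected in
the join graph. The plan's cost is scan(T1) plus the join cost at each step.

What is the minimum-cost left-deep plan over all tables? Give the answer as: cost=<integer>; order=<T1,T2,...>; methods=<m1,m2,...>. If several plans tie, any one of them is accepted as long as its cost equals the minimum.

cost=3360; order=C,B,A; methods=nl_idx,hash

Selinger DP (subsets sized 1..n):
  {C}: scan cost=80, card=80
  {B}: scan cost=80, card=80
  {A}: scan cost=150, card=150
  {BC}: card=160; try (B,nl_idx)→800, (C,hash)→1280, (B,hash)→1280, (C,merge)→1360, (B,merge)→1360, (C,nl)→6480 …(+1); best=800 via (B,nl_idx)
  {AC}: card=6000; try (C,hash)→1420, (A,merge)→2070, (C,merge)→2140, (A,hash)→2560, (A,nl_idx)→6720, (A,nl)→12080 …(+1); best=1420 via (C,hash)
  {ABC}: card=12000; try (A,hash)→3360, (A,merge)→3590, (B,hash)→8540, (A,nl_idx)→14080, (A,nl)→24800, (B,nl_idx)→55420 …(+2); best=3360 via (A,hash)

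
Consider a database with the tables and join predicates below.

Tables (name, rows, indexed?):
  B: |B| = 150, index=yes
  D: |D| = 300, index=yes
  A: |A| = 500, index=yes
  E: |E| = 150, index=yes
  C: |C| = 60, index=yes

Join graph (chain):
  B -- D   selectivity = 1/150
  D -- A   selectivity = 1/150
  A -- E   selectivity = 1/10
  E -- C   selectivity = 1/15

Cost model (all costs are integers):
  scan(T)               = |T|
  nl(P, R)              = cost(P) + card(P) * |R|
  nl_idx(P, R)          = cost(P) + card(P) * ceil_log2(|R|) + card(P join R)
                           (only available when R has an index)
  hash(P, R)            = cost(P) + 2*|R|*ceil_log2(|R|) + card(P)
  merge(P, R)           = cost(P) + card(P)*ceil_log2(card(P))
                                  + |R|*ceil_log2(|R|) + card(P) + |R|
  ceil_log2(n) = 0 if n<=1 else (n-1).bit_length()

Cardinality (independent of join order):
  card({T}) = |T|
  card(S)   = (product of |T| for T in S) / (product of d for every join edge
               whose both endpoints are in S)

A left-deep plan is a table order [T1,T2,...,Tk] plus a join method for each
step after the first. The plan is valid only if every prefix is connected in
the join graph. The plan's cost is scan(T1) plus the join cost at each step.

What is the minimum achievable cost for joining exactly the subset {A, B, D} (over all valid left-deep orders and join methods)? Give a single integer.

Selinger DP over subsets of {A,B,D}:
  {B}: scan cost=150, card=150
  {D}: scan cost=300, card=300
  {A}: scan cost=500, card=500
  {BD}: card=300; try (D,nl_idx)→1800, (B,hash)→3000, (B,nl_idx)→3000, (D,merge)→4500, (B,merge)→4650, (D,hash)→5700 …(+2); best=1800 via (D,nl_idx)
  {AD}: card=1000; try (A,nl_idx)→4000, (D,nl_idx)→6000, (D,hash)→6400, (A,merge)→8300, (D,merge)→8500, (A,hash)→9600 …(+2); best=4000 via (A,nl_idx)
  {ABD}: card=1000; try (A,nl_idx)→5500, (B,hash)→7400, (A,merge)→9800, (A,hash)→11100, (B,nl_idx)→13000, (B,merge)→16350 …(+2); best=5500 via (A,nl_idx)

5500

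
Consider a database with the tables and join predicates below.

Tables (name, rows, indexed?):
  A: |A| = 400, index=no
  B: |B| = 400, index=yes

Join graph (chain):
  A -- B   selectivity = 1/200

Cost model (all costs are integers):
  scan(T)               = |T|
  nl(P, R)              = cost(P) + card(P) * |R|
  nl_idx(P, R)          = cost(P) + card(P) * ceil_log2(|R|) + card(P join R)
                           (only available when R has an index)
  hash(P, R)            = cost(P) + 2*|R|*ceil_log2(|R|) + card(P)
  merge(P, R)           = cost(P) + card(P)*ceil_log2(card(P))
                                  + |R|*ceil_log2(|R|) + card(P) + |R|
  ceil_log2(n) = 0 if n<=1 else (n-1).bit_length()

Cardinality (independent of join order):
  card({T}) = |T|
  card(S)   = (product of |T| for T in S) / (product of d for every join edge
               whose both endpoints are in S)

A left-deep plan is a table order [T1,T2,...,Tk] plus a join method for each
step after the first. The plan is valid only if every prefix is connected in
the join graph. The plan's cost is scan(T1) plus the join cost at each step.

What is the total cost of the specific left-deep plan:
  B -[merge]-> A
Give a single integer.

step 1: scan B: cost=400, card=400
step 2: join A via merge
    card(P join A) = 400*400/(200) = 800
    cost = 400 + 400*9 + 400*9 + 400 + 400 = 8400

8400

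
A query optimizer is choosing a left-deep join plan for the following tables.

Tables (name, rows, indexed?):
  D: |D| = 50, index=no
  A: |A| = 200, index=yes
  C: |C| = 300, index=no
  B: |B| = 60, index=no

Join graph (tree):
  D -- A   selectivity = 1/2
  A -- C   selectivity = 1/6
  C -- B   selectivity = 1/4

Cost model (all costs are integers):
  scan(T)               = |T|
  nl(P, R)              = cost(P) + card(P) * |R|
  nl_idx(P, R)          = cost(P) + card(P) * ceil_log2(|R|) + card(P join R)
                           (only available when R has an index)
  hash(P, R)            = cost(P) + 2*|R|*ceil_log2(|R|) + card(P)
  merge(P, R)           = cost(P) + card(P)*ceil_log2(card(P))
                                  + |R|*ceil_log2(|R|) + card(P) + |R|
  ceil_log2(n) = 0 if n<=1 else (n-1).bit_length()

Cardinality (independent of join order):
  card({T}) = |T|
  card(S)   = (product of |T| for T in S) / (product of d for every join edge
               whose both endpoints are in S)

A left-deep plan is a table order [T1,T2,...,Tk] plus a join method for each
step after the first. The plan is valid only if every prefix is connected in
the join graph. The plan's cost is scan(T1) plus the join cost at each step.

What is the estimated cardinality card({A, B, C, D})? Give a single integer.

Tables in S: A(200), B(60), C(300), D(50)
Edges inside S: D-A(d=2), A-C(d=6), C-B(d=4)
numerator = 200 * 60 * 300 * 50 = 180000000
denominator = 2 * 6 * 4 = 48
card(S) = 180000000 / 48 = 3750000

3750000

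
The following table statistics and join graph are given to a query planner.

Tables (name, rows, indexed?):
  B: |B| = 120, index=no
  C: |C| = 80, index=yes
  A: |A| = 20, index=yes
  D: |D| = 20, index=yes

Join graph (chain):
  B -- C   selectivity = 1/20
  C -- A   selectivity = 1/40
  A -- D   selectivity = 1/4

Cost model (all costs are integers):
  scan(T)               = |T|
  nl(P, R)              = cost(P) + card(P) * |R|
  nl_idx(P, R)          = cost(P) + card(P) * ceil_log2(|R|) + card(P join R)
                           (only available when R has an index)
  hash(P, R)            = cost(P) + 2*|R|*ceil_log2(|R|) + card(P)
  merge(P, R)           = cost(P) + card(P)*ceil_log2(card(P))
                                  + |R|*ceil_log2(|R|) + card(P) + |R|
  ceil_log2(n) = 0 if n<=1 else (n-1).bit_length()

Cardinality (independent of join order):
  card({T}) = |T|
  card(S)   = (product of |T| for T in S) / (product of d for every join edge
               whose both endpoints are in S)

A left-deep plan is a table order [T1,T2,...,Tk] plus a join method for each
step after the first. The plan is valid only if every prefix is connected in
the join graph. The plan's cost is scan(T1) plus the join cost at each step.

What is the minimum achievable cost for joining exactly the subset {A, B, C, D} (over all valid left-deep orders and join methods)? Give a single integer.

1880

Selinger DP over subsets of {A,B,C,D}:
  {B}: scan cost=120, card=120
  {C}: scan cost=80, card=80
  {A}: scan cost=20, card=20
  {D}: scan cost=20, card=20
  {BC}: card=480; try (C,hash)→1360, (C,nl_idx)→1440, (B,merge)→1680, (C,merge)→1720, (B,hash)→1840, (B,nl)→9680 …(+1); best=1360 via (C,hash)
  {AC}: card=40; try (C,nl_idx)→200, (A,hash)→360, (A,nl_idx)→520, (C,merge)→780, (A,merge)→840, (C,hash)→1160 …(+2); best=200 via (C,nl_idx)
  {AD}: card=100; try (D,nl_idx)→220, (A,nl_idx)→220, (D,hash)→240, (A,hash)→240, (D,merge)→260, (A,merge)→260 …(+2); best=220 via (D,nl_idx)
  {ABC}: card=240; try (B,merge)→1440, (B,hash)→1920, (A,hash)→2040, (A,nl_idx)→4000, (B,nl)→5000, (A,merge)→6280 …(+1); best=1440 via (B,merge)
  {ACD}: card=200; try (D,hash)→440, (D,merge)→600, (D,nl_idx)→600, (D,nl)→1000, (C,nl_idx)→1120, (C,hash)→1440 …(+2); best=440 via (D,hash)
  {ABCD}: card=1200; try (D,hash)→1880, (B,hash)→2320, (B,merge)→3200, (D,merge)→3720, (D,nl_idx)→3840, (D,nl)→6240 …(+1); best=1880 via (D,hash)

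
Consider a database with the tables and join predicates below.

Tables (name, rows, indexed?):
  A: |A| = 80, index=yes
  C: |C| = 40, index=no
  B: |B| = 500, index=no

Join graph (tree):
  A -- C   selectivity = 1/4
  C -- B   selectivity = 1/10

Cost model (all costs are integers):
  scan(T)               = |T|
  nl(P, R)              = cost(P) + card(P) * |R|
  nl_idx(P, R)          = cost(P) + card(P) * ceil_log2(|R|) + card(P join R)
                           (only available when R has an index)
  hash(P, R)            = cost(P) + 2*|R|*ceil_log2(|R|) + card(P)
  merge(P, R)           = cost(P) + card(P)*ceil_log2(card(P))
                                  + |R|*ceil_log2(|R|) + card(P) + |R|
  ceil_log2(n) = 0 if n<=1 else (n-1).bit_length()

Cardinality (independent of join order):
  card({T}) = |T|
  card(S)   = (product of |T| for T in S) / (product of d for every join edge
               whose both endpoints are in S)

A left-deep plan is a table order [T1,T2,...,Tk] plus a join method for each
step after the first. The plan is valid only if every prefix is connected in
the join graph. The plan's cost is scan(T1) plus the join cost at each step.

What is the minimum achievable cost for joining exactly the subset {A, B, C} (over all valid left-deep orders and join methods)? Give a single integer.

Selinger DP over subsets of {A,B,C}:
  {A}: scan cost=80, card=80
  {C}: scan cost=40, card=40
  {B}: scan cost=500, card=500
  {AC}: card=800; try (C,hash)→640, (A,merge)→960, (C,merge)→1000, (A,nl_idx)→1120, (A,hash)→1200, (A,nl)→3240 …(+1); best=640 via (C,hash)
  {BC}: card=2000; try (C,hash)→1480, (B,merge)→5320, (C,merge)→5780, (B,hash)→9080, (B,nl)→20040, (C,nl)→20500; best=1480 via (C,hash)
  {ABC}: card=40000; try (A,hash)→4600, (B,hash)→10440, (B,merge)→14440, (A,merge)→26120, (A,nl_idx)→55480, (A,nl)→161480 …(+1); best=4600 via (A,hash)

4600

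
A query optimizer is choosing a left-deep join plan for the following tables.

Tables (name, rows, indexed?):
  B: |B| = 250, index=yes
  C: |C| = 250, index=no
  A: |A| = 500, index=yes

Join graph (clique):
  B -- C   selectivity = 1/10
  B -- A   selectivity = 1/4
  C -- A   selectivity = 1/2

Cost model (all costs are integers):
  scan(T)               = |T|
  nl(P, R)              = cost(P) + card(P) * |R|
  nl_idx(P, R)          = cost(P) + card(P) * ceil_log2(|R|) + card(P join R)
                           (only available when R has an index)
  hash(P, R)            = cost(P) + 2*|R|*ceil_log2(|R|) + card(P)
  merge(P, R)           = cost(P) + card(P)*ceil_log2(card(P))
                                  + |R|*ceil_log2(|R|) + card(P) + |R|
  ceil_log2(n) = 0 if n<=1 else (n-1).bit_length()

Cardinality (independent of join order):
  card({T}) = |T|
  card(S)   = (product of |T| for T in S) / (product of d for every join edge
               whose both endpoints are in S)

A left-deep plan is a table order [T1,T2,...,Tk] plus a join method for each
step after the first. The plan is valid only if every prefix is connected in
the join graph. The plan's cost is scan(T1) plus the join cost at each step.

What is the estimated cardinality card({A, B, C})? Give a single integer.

Tables in S: A(500), B(250), C(250)
Edges inside S: B-C(d=10), B-A(d=4), C-A(d=2)
numerator = 500 * 250 * 250 = 31250000
denominator = 10 * 4 * 2 = 80
card(S) = 31250000 / 80 = 390625

390625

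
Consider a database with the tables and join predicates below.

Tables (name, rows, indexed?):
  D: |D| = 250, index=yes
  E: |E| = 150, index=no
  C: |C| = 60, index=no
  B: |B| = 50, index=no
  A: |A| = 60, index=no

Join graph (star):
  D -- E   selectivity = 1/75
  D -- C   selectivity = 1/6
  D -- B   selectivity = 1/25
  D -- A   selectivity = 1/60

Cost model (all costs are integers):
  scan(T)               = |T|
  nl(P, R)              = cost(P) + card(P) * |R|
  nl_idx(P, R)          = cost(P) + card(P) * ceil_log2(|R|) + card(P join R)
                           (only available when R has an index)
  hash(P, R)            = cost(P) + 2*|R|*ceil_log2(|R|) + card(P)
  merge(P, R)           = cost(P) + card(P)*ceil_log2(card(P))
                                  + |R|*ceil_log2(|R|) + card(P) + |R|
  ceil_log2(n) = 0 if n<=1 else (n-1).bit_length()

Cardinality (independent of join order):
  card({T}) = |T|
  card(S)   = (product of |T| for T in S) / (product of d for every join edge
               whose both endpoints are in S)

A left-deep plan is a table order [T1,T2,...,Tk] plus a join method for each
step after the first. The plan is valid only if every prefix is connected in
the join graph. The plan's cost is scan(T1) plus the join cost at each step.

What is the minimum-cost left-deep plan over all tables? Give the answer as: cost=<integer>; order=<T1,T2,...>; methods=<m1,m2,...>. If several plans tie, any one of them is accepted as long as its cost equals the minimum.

Selinger DP (subsets sized 1..n):
  {D}: scan cost=250, card=250
  {E}: scan cost=150, card=150
  {C}: scan cost=60, card=60
  {B}: scan cost=50, card=50
  {A}: scan cost=60, card=60
  {DE}: card=500; try (D,nl_idx)→1850, (E,hash)→2900, (D,merge)→3750, (E,merge)→3850, (D,hash)→4300, (D,nl)→37650 …(+1); best=1850 via (D,nl_idx)
  {CD}: card=2500; try (C,hash)→1220, (D,merge)→2730, (C,merge)→2920, (D,nl_idx)→3040, (D,hash)→4120, (D,nl)→15060 …(+1); best=1220 via (C,hash)
  {BD}: card=500; try (D,nl_idx)→950, (B,hash)→1100, (D,merge)→2650, (B,merge)→2850, (D,hash)→4100, (D,nl)→12550 …(+1); best=950 via (D,nl_idx)
  {AD}: card=250; try (D,nl_idx)→790, (A,hash)→1220, (D,merge)→2730, (A,merge)→2920, (D,hash)→4120, (D,nl)→15060 …(+1); best=790 via (D,nl_idx)
  {CDE}: card=5000; try (C,hash)→3070, (E,hash)→6120, (C,merge)→7270, (C,nl)→31850, (E,merge)→35070, (E,nl)→376220; best=3070 via (C,hash)
  {BDE}: card=1000; try (B,hash)→2950, (E,hash)→3850, (B,merge)→7200, (E,merge)→7300, (B,nl)→26850, (E,nl)→75950; best=2950 via (B,hash)
  {ADE}: card=500; try (A,hash)→3070, (E,hash)→3440, (E,merge)→4390, (A,merge)→7270, (A,nl)→31850, (E,nl)→38290; best=3070 via (A,hash)
  {BCD}: card=5000; try (C,hash)→2170, (B,hash)→4320, (C,merge)→6370, (C,nl)→30950, (B,merge)→34070, (B,nl)→126220; best=2170 via (C,hash)
  {ACD}: card=2500; try (C,hash)→1760, (C,merge)→3460, (A,hash)→4440, (C,nl)→15790, (A,merge)→34140, (A,nl)→151220; best=1760 via (C,hash)
  {ABD}: card=500; try (B,hash)→1640, (A,hash)→2170, (B,merge)→3390, (A,merge)→6370, (B,nl)→13290, (A,nl)→30950; best=1640 via (B,hash)
  {BCDE}: card=10000; try (C,hash)→4670, (B,hash)→8670, (E,hash)→9570, (C,merge)→14370, (C,nl)→62950, (B,merge)→73420 …(+3); best=4670 via (C,hash)
  {ACDE}: card=5000; try (C,hash)→4290, (E,hash)→6660, (C,merge)→8490, (A,hash)→8790, (C,nl)→33070, (E,merge)→35610 …(+3); best=4290 via (C,hash)
  {ABDE}: card=1000; try (B,hash)→4170, (E,hash)→4540, (A,hash)→4670, (E,merge)→7990, (B,merge)→8420, (A,merge)→14370 …(+3); best=4170 via (B,hash)
  {ABCD}: card=5000; try (C,hash)→2860, (B,hash)→4860, (C,merge)→7060, (A,hash)→7890, (C,nl)→31640, (B,merge)→34610 …(+3); best=2860 via (C,hash)
  {ABCDE}: card=10000; try (C,hash)→5890, (B,hash)→9890, (E,hash)→10260, (A,hash)→15390, (C,merge)→15590, (C,nl)→64170 …(+6); best=5890 via (C,hash)

cost=5890; order=E,D,A,B,C; methods=nl_idx,hash,hash,hash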